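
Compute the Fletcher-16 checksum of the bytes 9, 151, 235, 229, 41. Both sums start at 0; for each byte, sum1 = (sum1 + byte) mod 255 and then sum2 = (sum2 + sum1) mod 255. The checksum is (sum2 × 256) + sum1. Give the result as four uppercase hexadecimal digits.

449B

Running sums (mod 255):
  after byte 0 (9): sum1=9, sum2=9
  after byte 1 (151): sum1=160, sum2=169
  after byte 2 (235): sum1=140, sum2=54
  after byte 3 (229): sum1=114, sum2=168
  after byte 4 (41): sum1=155, sum2=68
Checksum = sum2·256 + sum1 = 68·256 + 155 = 17563 = 0x449B.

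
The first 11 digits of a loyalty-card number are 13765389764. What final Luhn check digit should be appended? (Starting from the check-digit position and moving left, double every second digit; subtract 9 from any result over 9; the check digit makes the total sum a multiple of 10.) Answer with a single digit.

Partial digits right→left: 4 6 7 9 8 3 5 6 7 3 1
Double every second digit counting from the check-digit position (so the 1st, 3rd, 5th, ... of the partial from the right).
  doubled (with −9 where >9): 8 5 7 1 5 2 → sum 28
  kept as-is: 6 9 3 6 3 → sum 27
Total = 28 + 27 = 55.
Check digit = (10 − (55 mod 10)) mod 10 = 5.

5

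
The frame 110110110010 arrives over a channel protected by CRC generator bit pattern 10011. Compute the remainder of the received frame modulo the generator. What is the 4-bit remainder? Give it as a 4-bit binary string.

Modulo-2 division of 110110110010 by 10011:
  pos 0: 11011 XOR 10011 = 01000
  pos 1: 10000 XOR 10011 = 00011
  pos 4: 11110 XOR 10011 = 01101
  pos 5: 11010 XOR 10011 = 01001
  pos 6: 10011 XOR 10011 = 00000
Remainder = 0000 (zero — the frame passes the CRC check).

0000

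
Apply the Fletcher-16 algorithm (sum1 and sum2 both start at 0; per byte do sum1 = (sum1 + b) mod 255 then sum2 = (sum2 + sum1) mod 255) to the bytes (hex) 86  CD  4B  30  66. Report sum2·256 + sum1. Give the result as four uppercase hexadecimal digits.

Running sums (mod 255):
  after byte 0 (86): sum1=134, sum2=134
  after byte 1 (CD): sum1=84, sum2=218
  after byte 2 (4B): sum1=159, sum2=122
  after byte 3 (30): sum1=207, sum2=74
  after byte 4 (66): sum1=54, sum2=128
Checksum = sum2·256 + sum1 = 128·256 + 54 = 32822 = 0x8036.

8036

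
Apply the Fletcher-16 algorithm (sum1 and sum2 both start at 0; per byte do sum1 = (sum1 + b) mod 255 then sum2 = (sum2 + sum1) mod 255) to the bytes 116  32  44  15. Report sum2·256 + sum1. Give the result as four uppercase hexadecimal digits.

Running sums (mod 255):
  after byte 0 (116): sum1=116, sum2=116
  after byte 1 (32): sum1=148, sum2=9
  after byte 2 (44): sum1=192, sum2=201
  after byte 3 (15): sum1=207, sum2=153
Checksum = sum2·256 + sum1 = 153·256 + 207 = 39375 = 0x99CF.

99CF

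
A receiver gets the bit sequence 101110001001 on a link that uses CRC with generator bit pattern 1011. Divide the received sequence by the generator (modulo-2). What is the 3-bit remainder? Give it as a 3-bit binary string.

011

Modulo-2 division of 101110001001 by 1011:
  pos 0: 1011 XOR 1011 = 0000
  pos 4: 1000 XOR 1011 = 0011
  pos 6: 1110 XOR 1011 = 0101
  pos 7: 1010 XOR 1011 = 0001
Remainder = 011 (nonzero — an error is detected).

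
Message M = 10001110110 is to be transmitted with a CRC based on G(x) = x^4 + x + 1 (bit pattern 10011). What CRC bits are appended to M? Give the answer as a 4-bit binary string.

Append 4 zeros: 100011101100000. Divide by 10011 (XOR where the leading bit is 1):
  pos 0: 10001 XOR 10011 = 00010
  pos 3: 10110 XOR 10011 = 00101
  pos 5: 10111 XOR 10011 = 00100
  pos 7: 10000 XOR 10011 = 00011
  pos 10: 11000 XOR 10011 = 01011
Remainder (last 4 bits) = 1011. This is the CRC / FCS.

1011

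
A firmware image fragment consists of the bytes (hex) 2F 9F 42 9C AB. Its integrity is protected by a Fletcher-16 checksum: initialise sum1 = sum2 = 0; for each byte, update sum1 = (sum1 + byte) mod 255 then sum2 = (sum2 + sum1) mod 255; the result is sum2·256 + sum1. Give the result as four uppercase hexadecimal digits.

Running sums (mod 255):
  after byte 0 (2F): sum1=47, sum2=47
  after byte 1 (9F): sum1=206, sum2=253
  after byte 2 (42): sum1=17, sum2=15
  after byte 3 (9C): sum1=173, sum2=188
  after byte 4 (AB): sum1=89, sum2=22
Checksum = sum2·256 + sum1 = 22·256 + 89 = 5721 = 0x1659.

1659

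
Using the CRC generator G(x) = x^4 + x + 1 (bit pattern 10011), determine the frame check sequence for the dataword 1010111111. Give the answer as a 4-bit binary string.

Append 4 zeros: 10101111110000. Divide by 10011 (XOR where the leading bit is 1):
  pos 0: 10101 XOR 10011 = 00110
  pos 2: 11011 XOR 10011 = 01000
  pos 3: 10001 XOR 10011 = 00010
  pos 6: 10110 XOR 10011 = 00101
  pos 8: 10100 XOR 10011 = 00111
Remainder (last 4 bits) = 1110. This is the CRC / FCS.

1110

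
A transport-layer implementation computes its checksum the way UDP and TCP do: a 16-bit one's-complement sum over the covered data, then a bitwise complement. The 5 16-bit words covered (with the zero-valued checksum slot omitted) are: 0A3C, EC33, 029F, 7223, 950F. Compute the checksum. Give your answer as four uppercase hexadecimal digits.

One's-complement addition (fold any carry out of bit 15 back into bit 0):
  0x0A3C + 0xEC33 = 0x0F66F
  0xF66F + 0x029F = 0x0F90E
  0xF90E + 0x7223 = 0x16B31 → wrap carry → 0x6B32
  0x6B32 + 0x950F = 0x10041 → wrap carry → 0x0042
One's-complement sum = 0x0042.
Checksum = ~0x0042 & 0xFFFF = 0xFFBD.

FFBD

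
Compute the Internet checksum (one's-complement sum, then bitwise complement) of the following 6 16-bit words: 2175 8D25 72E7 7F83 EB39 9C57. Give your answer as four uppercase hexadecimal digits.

D768

One's-complement addition (fold any carry out of bit 15 back into bit 0):
  0x2175 + 0x8D25 = 0x0AE9A
  0xAE9A + 0x72E7 = 0x12181 → wrap carry → 0x2182
  0x2182 + 0x7F83 = 0x0A105
  0xA105 + 0xEB39 = 0x18C3E → wrap carry → 0x8C3F
  0x8C3F + 0x9C57 = 0x12896 → wrap carry → 0x2897
One's-complement sum = 0x2897.
Checksum = ~0x2897 & 0xFFFF = 0xD768.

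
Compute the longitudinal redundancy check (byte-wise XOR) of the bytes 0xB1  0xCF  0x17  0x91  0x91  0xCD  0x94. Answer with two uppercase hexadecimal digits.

30

XOR the bytes together:
  start with 0xB1
  0xB1 ⊕ 0xCF = 0x7E
  0x7E ⊕ 0x17 = 0x69
  0x69 ⊕ 0x91 = 0xF8
  0xF8 ⊕ 0x91 = 0x69
  0x69 ⊕ 0xCD = 0xA4
  0xA4 ⊕ 0x94 = 0x30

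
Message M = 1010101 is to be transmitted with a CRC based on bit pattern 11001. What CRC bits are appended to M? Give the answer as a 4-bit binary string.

0010

Append 4 zeros: 10101010000. Divide by 11001 (XOR where the leading bit is 1):
  pos 0: 10101 XOR 11001 = 01100
  pos 1: 11000 XOR 11001 = 00001
  pos 5: 11000 XOR 11001 = 00001
Remainder (last 4 bits) = 0010. This is the CRC / FCS.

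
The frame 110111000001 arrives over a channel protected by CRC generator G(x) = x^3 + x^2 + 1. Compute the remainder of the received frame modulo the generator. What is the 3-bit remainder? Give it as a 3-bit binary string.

Modulo-2 division of 110111000001 by 1101:
  pos 0: 1101 XOR 1101 = 0000
  pos 4: 1100 XOR 1101 = 0001
  pos 7: 1000 XOR 1101 = 0101
  pos 8: 1011 XOR 1101 = 0110
Remainder = 110 (nonzero — an error is detected).

110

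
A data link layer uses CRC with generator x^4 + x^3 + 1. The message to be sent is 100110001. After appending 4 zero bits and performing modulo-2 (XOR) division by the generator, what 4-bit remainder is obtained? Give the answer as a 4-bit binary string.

Append 4 zeros: 1001100010000. Divide by 11001 (XOR where the leading bit is 1):
  pos 0: 10011 XOR 11001 = 01010
  pos 1: 10100 XOR 11001 = 01101
  pos 2: 11010 XOR 11001 = 00011
  pos 5: 11010 XOR 11001 = 00011
  pos 8: 11000 XOR 11001 = 00001
Remainder (last 4 bits) = 0001. This is the CRC / FCS.

0001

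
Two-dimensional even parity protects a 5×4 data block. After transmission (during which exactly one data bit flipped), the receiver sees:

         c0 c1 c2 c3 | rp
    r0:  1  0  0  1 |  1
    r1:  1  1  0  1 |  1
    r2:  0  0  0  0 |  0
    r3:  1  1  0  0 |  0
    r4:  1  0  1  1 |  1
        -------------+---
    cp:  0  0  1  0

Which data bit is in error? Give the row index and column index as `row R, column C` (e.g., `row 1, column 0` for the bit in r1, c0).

row 0, column 3

Recompute each row's even parity and compare to rp:
  r0: data parity 0, sent rp 1 → mismatch
  r1: data parity 1, sent rp 1 → ok
  r2: data parity 0, sent rp 0 → ok
  r3: data parity 0, sent rp 0 → ok
  r4: data parity 1, sent rp 1 → ok
Recompute each column's even parity and compare to cp:
  c0: data parity 0, sent cp 0 → ok
  c1: data parity 0, sent cp 0 → ok
  c2: data parity 1, sent cp 1 → ok
  c3: data parity 1, sent cp 0 → mismatch
Exactly one row (r0) and one column (c3) fail → the flipped bit is at their intersection.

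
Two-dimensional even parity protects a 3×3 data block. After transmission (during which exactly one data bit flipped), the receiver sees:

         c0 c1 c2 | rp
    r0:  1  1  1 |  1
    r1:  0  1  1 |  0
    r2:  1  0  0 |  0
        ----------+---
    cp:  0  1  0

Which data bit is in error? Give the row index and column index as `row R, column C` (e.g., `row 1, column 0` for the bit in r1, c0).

row 2, column 1

Recompute each row's even parity and compare to rp:
  r0: data parity 1, sent rp 1 → ok
  r1: data parity 0, sent rp 0 → ok
  r2: data parity 1, sent rp 0 → mismatch
Recompute each column's even parity and compare to cp:
  c0: data parity 0, sent cp 0 → ok
  c1: data parity 0, sent cp 1 → mismatch
  c2: data parity 0, sent cp 0 → ok
Exactly one row (r2) and one column (c1) fail → the flipped bit is at their intersection.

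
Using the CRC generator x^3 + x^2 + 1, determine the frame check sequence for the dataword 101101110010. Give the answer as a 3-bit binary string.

Append 3 zeros: 101101110010000. Divide by 1101 (XOR where the leading bit is 1):
  pos 0: 1011 XOR 1101 = 0110
  pos 1: 1100 XOR 1101 = 0001
  pos 4: 1111 XOR 1101 = 0010
  pos 6: 1000 XOR 1101 = 0101
  pos 7: 1011 XOR 1101 = 0110
  pos 8: 1100 XOR 1101 = 0001
  pos 11: 1000 XOR 1101 = 0101
Remainder (last 3 bits) = 101. This is the CRC / FCS.

101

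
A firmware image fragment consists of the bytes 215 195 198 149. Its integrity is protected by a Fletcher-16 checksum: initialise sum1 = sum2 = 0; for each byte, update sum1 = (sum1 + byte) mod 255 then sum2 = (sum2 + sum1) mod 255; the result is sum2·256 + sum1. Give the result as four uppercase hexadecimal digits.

CDF7

Running sums (mod 255):
  after byte 0 (215): sum1=215, sum2=215
  after byte 1 (195): sum1=155, sum2=115
  after byte 2 (198): sum1=98, sum2=213
  after byte 3 (149): sum1=247, sum2=205
Checksum = sum2·256 + sum1 = 205·256 + 247 = 52727 = 0xCDF7.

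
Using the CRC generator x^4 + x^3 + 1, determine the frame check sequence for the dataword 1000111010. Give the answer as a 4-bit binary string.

Append 4 zeros: 10001110100000. Divide by 11001 (XOR where the leading bit is 1):
  pos 0: 10001 XOR 11001 = 01000
  pos 1: 10001 XOR 11001 = 01000
  pos 2: 10001 XOR 11001 = 01000
  pos 3: 10000 XOR 11001 = 01001
  pos 4: 10011 XOR 11001 = 01010
  pos 5: 10100 XOR 11001 = 01101
  pos 6: 11010 XOR 11001 = 00011
  pos 9: 11000 XOR 11001 = 00001
Remainder (last 4 bits) = 0001. This is the CRC / FCS.

0001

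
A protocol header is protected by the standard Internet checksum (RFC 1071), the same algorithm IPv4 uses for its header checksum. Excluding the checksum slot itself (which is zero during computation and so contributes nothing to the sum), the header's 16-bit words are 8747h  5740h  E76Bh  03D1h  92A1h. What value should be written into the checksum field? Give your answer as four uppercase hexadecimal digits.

One's-complement addition (fold any carry out of bit 15 back into bit 0):
  0x8747 + 0x5740 = 0x0DE87
  0xDE87 + 0xE76B = 0x1C5F2 → wrap carry → 0xC5F3
  0xC5F3 + 0x03D1 = 0x0C9C4
  0xC9C4 + 0x92A1 = 0x15C65 → wrap carry → 0x5C66
One's-complement sum = 0x5C66.
Checksum = ~0x5C66 & 0xFFFF = 0xA399.

A399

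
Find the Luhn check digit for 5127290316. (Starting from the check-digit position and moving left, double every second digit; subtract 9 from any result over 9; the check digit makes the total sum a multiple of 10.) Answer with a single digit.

Partial digits right→left: 6 1 3 0 9 2 7 2 1 5
Double every second digit counting from the check-digit position (so the 1st, 3rd, 5th, ... of the partial from the right).
  doubled (with −9 where >9): 3 6 9 5 2 → sum 25
  kept as-is: 1 0 2 2 5 → sum 10
Total = 25 + 10 = 35.
Check digit = (10 − (35 mod 10)) mod 10 = 5.

5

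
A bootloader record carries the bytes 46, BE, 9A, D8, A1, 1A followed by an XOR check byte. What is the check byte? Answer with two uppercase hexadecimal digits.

XOR the bytes together:
  start with 0x46
  0x46 ⊕ 0xBE = 0xF8
  0xF8 ⊕ 0x9A = 0x62
  0x62 ⊕ 0xD8 = 0xBA
  0xBA ⊕ 0xA1 = 0x1B
  0x1B ⊕ 0x1A = 0x01

01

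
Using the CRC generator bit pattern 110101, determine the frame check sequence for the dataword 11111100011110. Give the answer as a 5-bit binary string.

Append 5 zeros: 1111110001111000000. Divide by 110101 (XOR where the leading bit is 1):
  pos 0: 111111 XOR 110101 = 001010
  pos 2: 101000 XOR 110101 = 011101
  pos 3: 111010 XOR 110101 = 001111
  pos 5: 111111 XOR 110101 = 001010
  pos 7: 101011 XOR 110101 = 011110
  pos 8: 111100 XOR 110101 = 001001
  pos 10: 100100 XOR 110101 = 010001
  pos 11: 100010 XOR 110101 = 010111
  pos 12: 101110 XOR 110101 = 011011
  pos 13: 110110 XOR 110101 = 000011
Remainder (last 5 bits) = 00011. This is the CRC / FCS.

00011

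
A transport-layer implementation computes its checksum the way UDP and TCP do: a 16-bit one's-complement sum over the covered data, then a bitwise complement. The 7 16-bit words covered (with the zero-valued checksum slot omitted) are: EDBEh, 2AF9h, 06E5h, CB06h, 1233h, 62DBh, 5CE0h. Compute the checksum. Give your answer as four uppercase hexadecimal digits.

436D

One's-complement addition (fold any carry out of bit 15 back into bit 0):
  0xEDBE + 0x2AF9 = 0x118B7 → wrap carry → 0x18B8
  0x18B8 + 0x06E5 = 0x01F9D
  0x1F9D + 0xCB06 = 0x0EAA3
  0xEAA3 + 0x1233 = 0x0FCD6
  0xFCD6 + 0x62DB = 0x15FB1 → wrap carry → 0x5FB2
  0x5FB2 + 0x5CE0 = 0x0BC92
One's-complement sum = 0xBC92.
Checksum = ~0xBC92 & 0xFFFF = 0x436D.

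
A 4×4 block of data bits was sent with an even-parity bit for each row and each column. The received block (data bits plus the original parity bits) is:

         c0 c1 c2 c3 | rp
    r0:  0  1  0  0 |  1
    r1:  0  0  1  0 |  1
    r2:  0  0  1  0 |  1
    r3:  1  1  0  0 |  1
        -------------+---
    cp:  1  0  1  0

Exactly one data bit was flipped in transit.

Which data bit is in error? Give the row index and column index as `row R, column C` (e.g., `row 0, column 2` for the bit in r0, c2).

row 3, column 2

Recompute each row's even parity and compare to rp:
  r0: data parity 1, sent rp 1 → ok
  r1: data parity 1, sent rp 1 → ok
  r2: data parity 1, sent rp 1 → ok
  r3: data parity 0, sent rp 1 → mismatch
Recompute each column's even parity and compare to cp:
  c0: data parity 1, sent cp 1 → ok
  c1: data parity 0, sent cp 0 → ok
  c2: data parity 0, sent cp 1 → mismatch
  c3: data parity 0, sent cp 0 → ok
Exactly one row (r3) and one column (c2) fail → the flipped bit is at their intersection.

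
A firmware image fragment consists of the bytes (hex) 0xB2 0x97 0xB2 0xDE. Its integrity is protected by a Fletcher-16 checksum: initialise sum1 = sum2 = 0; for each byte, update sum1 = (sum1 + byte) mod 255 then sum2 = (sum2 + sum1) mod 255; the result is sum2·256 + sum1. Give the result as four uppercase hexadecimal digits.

D5DB

Running sums (mod 255):
  after byte 0 (0xB2): sum1=178, sum2=178
  after byte 1 (0x97): sum1=74, sum2=252
  after byte 2 (0xB2): sum1=252, sum2=249
  after byte 3 (0xDE): sum1=219, sum2=213
Checksum = sum2·256 + sum1 = 213·256 + 219 = 54747 = 0xD5DB.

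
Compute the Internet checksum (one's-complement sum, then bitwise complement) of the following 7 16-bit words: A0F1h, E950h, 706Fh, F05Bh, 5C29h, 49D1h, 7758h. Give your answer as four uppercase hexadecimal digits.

One's-complement addition (fold any carry out of bit 15 back into bit 0):
  0xA0F1 + 0xE950 = 0x18A41 → wrap carry → 0x8A42
  0x8A42 + 0x706F = 0x0FAB1
  0xFAB1 + 0xF05B = 0x1EB0C → wrap carry → 0xEB0D
  0xEB0D + 0x5C29 = 0x14736 → wrap carry → 0x4737
  0x4737 + 0x49D1 = 0x09108
  0x9108 + 0x7758 = 0x10860 → wrap carry → 0x0861
One's-complement sum = 0x0861.
Checksum = ~0x0861 & 0xFFFF = 0xF79E.

F79E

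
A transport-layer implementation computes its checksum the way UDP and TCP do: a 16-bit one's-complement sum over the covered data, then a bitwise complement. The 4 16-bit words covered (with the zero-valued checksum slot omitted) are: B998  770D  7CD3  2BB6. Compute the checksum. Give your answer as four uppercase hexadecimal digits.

One's-complement addition (fold any carry out of bit 15 back into bit 0):
  0xB998 + 0x770D = 0x130A5 → wrap carry → 0x30A6
  0x30A6 + 0x7CD3 = 0x0AD79
  0xAD79 + 0x2BB6 = 0x0D92F
One's-complement sum = 0xD92F.
Checksum = ~0xD92F & 0xFFFF = 0x26D0.

26D0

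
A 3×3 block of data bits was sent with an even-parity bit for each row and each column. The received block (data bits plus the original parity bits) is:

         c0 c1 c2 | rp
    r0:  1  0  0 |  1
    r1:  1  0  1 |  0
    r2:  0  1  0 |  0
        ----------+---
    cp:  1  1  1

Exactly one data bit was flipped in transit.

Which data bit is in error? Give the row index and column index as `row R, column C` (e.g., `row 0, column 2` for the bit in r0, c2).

Recompute each row's even parity and compare to rp:
  r0: data parity 1, sent rp 1 → ok
  r1: data parity 0, sent rp 0 → ok
  r2: data parity 1, sent rp 0 → mismatch
Recompute each column's even parity and compare to cp:
  c0: data parity 0, sent cp 1 → mismatch
  c1: data parity 1, sent cp 1 → ok
  c2: data parity 1, sent cp 1 → ok
Exactly one row (r2) and one column (c0) fail → the flipped bit is at their intersection.

row 2, column 0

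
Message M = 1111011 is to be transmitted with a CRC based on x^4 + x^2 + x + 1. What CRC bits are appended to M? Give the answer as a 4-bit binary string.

Append 4 zeros: 11110110000. Divide by 10111 (XOR where the leading bit is 1):
  pos 0: 11110 XOR 10111 = 01001
  pos 1: 10011 XOR 10111 = 00100
  pos 3: 10010 XOR 10111 = 00101
  pos 5: 10100 XOR 10111 = 00011
Remainder (last 4 bits) = 0110. This is the CRC / FCS.

0110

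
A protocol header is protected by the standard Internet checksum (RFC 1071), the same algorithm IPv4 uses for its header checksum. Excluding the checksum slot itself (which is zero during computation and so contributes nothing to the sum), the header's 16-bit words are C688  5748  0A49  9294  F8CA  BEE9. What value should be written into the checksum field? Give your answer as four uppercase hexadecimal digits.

8D9C

One's-complement addition (fold any carry out of bit 15 back into bit 0):
  0xC688 + 0x5748 = 0x11DD0 → wrap carry → 0x1DD1
  0x1DD1 + 0x0A49 = 0x0281A
  0x281A + 0x9294 = 0x0BAAE
  0xBAAE + 0xF8CA = 0x1B378 → wrap carry → 0xB379
  0xB379 + 0xBEE9 = 0x17262 → wrap carry → 0x7263
One's-complement sum = 0x7263.
Checksum = ~0x7263 & 0xFFFF = 0x8D9C.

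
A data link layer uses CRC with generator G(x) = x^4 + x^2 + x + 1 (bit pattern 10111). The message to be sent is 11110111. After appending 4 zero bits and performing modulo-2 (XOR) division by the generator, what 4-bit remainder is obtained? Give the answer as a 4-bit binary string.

1011

Append 4 zeros: 111101110000. Divide by 10111 (XOR where the leading bit is 1):
  pos 0: 11110 XOR 10111 = 01001
  pos 1: 10011 XOR 10111 = 00100
  pos 3: 10011 XOR 10111 = 00100
  pos 5: 10000 XOR 10111 = 00111
  pos 7: 11100 XOR 10111 = 01011
Remainder (last 4 bits) = 1011. This is the CRC / FCS.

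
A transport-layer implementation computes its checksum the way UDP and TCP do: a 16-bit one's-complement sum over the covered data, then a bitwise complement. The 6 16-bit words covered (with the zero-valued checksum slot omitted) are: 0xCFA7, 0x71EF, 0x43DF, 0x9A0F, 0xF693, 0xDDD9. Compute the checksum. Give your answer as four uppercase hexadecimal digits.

0C0C

One's-complement addition (fold any carry out of bit 15 back into bit 0):
  0xCFA7 + 0x71EF = 0x14196 → wrap carry → 0x4197
  0x4197 + 0x43DF = 0x08576
  0x8576 + 0x9A0F = 0x11F85 → wrap carry → 0x1F86
  0x1F86 + 0xF693 = 0x11619 → wrap carry → 0x161A
  0x161A + 0xDDD9 = 0x0F3F3
One's-complement sum = 0xF3F3.
Checksum = ~0xF3F3 & 0xFFFF = 0x0C0C.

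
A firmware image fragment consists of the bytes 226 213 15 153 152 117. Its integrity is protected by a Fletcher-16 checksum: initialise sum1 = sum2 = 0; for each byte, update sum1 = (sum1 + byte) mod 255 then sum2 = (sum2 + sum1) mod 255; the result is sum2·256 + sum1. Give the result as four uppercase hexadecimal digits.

2E6F

Running sums (mod 255):
  after byte 0 (226): sum1=226, sum2=226
  after byte 1 (213): sum1=184, sum2=155
  after byte 2 (15): sum1=199, sum2=99
  after byte 3 (153): sum1=97, sum2=196
  after byte 4 (152): sum1=249, sum2=190
  after byte 5 (117): sum1=111, sum2=46
Checksum = sum2·256 + sum1 = 46·256 + 111 = 11887 = 0x2E6F.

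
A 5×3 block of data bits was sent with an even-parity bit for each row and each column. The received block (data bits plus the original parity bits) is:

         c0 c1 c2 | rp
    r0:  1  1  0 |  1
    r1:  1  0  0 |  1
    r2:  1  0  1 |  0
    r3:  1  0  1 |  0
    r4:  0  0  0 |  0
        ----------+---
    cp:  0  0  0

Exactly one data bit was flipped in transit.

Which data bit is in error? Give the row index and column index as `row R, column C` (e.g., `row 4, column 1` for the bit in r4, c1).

Recompute each row's even parity and compare to rp:
  r0: data parity 0, sent rp 1 → mismatch
  r1: data parity 1, sent rp 1 → ok
  r2: data parity 0, sent rp 0 → ok
  r3: data parity 0, sent rp 0 → ok
  r4: data parity 0, sent rp 0 → ok
Recompute each column's even parity and compare to cp:
  c0: data parity 0, sent cp 0 → ok
  c1: data parity 1, sent cp 0 → mismatch
  c2: data parity 0, sent cp 0 → ok
Exactly one row (r0) and one column (c1) fail → the flipped bit is at their intersection.

row 0, column 1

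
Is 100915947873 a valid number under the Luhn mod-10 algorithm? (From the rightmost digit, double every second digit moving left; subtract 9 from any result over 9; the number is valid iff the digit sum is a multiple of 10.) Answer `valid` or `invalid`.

From the right, keep odd positions and double even positions (subtract 9 from any doubled value over 9):
  doubled (positions 2,4,...): 5 5 9 2 0 2 → sum 23
  kept (positions 1,3,...): 3 8 4 5 9 0 → sum 29
Total = 52.
52 mod 10 = 2, so the number is invalid.

invalid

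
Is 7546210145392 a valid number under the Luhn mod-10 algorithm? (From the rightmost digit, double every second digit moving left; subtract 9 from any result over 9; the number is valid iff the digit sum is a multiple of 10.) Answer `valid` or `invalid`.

valid

From the right, keep odd positions and double even positions (subtract 9 from any doubled value over 9):
  doubled (positions 2,4,...): 9 1 2 2 3 1 → sum 18
  kept (positions 1,3,...): 2 3 4 0 2 4 7 → sum 22
Total = 40.
40 mod 10 = 0, so the number is valid.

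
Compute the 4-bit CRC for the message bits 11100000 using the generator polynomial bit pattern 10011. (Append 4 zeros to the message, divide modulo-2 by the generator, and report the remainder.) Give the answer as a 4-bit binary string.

0011

Append 4 zeros: 111000000000. Divide by 10011 (XOR where the leading bit is 1):
  pos 0: 11100 XOR 10011 = 01111
  pos 1: 11110 XOR 10011 = 01101
  pos 2: 11010 XOR 10011 = 01001
  pos 3: 10010 XOR 10011 = 00001
  pos 7: 10000 XOR 10011 = 00011
Remainder (last 4 bits) = 0011. This is the CRC / FCS.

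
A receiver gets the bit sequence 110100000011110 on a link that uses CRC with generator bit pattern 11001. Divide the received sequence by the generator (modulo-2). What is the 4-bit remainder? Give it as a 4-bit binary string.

0000

Modulo-2 division of 110100000011110 by 11001:
  pos 0: 11010 XOR 11001 = 00011
  pos 3: 11000 XOR 11001 = 00001
  pos 7: 10011 XOR 11001 = 01010
  pos 8: 10101 XOR 11001 = 01100
  pos 9: 11001 XOR 11001 = 00000
Remainder = 0000 (zero — the frame passes the CRC check).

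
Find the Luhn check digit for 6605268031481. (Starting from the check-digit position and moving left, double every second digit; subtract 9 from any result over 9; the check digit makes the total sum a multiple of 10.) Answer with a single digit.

Partial digits right→left: 1 8 4 1 3 0 8 6 2 5 0 6 6
Double every second digit counting from the check-digit position (so the 1st, 3rd, 5th, ... of the partial from the right).
  doubled (with −9 where >9): 2 8 6 7 4 0 3 → sum 30
  kept as-is: 8 1 0 6 5 6 → sum 26
Total = 30 + 26 = 56.
Check digit = (10 − (56 mod 10)) mod 10 = 4.

4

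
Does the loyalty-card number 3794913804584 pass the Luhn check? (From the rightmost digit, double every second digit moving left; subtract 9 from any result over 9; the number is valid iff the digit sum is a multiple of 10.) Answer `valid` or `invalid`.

From the right, keep odd positions and double even positions (subtract 9 from any doubled value over 9):
  doubled (positions 2,4,...): 7 8 7 2 8 5 → sum 37
  kept (positions 1,3,...): 4 5 0 3 9 9 3 → sum 33
Total = 70.
70 mod 10 = 0, so the number is valid.

valid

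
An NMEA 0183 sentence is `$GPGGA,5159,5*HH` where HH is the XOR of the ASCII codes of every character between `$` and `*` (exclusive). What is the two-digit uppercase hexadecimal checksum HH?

6B

XOR the ASCII codes of the payload characters:
  'G' = 0x47 → acc = 0x47
  'P' = 0x50 → acc = 0x17
  'G' = 0x47 → acc = 0x50
  'G' = 0x47 → acc = 0x17
  'A' = 0x41 → acc = 0x56
  ',' = 0x2C → acc = 0x7A
  '5' = 0x35 → acc = 0x4F
  '1' = 0x31 → acc = 0x7E
  '5' = 0x35 → acc = 0x4B
  '9' = 0x39 → acc = 0x72
  ',' = 0x2C → acc = 0x5E
  '5' = 0x35 → acc = 0x6B
Checksum = 0x6B.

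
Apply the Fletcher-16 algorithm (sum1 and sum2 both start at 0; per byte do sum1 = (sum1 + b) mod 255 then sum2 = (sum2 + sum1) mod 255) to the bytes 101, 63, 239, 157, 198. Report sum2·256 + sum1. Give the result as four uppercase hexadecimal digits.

C9F8

Running sums (mod 255):
  after byte 0 (101): sum1=101, sum2=101
  after byte 1 (63): sum1=164, sum2=10
  after byte 2 (239): sum1=148, sum2=158
  after byte 3 (157): sum1=50, sum2=208
  after byte 4 (198): sum1=248, sum2=201
Checksum = sum2·256 + sum1 = 201·256 + 248 = 51704 = 0xC9F8.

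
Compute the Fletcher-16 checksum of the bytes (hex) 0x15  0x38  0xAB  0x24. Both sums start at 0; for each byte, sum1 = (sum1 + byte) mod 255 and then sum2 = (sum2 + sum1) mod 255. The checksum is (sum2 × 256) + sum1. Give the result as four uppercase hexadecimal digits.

781D

Running sums (mod 255):
  after byte 0 (0x15): sum1=21, sum2=21
  after byte 1 (0x38): sum1=77, sum2=98
  after byte 2 (0xAB): sum1=248, sum2=91
  after byte 3 (0x24): sum1=29, sum2=120
Checksum = sum2·256 + sum1 = 120·256 + 29 = 30749 = 0x781D.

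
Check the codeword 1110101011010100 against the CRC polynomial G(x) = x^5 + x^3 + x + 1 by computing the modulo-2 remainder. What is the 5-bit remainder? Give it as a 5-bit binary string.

Modulo-2 division of 1110101011010100 by 101011:
  pos 0: 111010 XOR 101011 = 010001
  pos 1: 100011 XOR 101011 = 001000
  pos 3: 100001 XOR 101011 = 001010
  pos 5: 101010 XOR 101011 = 000001
  pos 10: 110100 XOR 101011 = 011111
Remainder = 11111 (nonzero — an error is detected).

11111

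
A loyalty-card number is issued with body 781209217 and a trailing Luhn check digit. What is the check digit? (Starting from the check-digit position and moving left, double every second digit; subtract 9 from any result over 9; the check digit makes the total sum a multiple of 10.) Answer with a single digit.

4

Partial digits right→left: 7 1 2 9 0 2 1 8 7
Double every second digit counting from the check-digit position (so the 1st, 3rd, 5th, ... of the partial from the right).
  doubled (with −9 where >9): 5 4 0 2 5 → sum 16
  kept as-is: 1 9 2 8 → sum 20
Total = 16 + 20 = 36.
Check digit = (10 − (36 mod 10)) mod 10 = 4.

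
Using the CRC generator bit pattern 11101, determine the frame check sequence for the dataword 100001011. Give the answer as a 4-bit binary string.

Append 4 zeros: 1000010110000. Divide by 11101 (XOR where the leading bit is 1):
  pos 0: 10000 XOR 11101 = 01101
  pos 1: 11011 XOR 11101 = 00110
  pos 3: 11001 XOR 11101 = 00100
  pos 5: 10010 XOR 11101 = 01111
  pos 6: 11110 XOR 11101 = 00011
Remainder (last 4 bits) = 1100. This is the CRC / FCS.

1100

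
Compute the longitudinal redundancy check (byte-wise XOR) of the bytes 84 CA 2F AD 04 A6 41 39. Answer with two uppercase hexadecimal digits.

16

XOR the bytes together:
  start with 0x84
  0x84 ⊕ 0xCA = 0x4E
  0x4E ⊕ 0x2F = 0x61
  0x61 ⊕ 0xAD = 0xCC
  0xCC ⊕ 0x04 = 0xC8
  0xC8 ⊕ 0xA6 = 0x6E
  0x6E ⊕ 0x41 = 0x2F
  0x2F ⊕ 0x39 = 0x16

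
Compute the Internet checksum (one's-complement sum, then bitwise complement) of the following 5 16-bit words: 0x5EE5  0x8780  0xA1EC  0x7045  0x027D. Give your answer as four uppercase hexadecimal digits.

04EB

One's-complement addition (fold any carry out of bit 15 back into bit 0):
  0x5EE5 + 0x8780 = 0x0E665
  0xE665 + 0xA1EC = 0x18851 → wrap carry → 0x8852
  0x8852 + 0x7045 = 0x0F897
  0xF897 + 0x027D = 0x0FB14
One's-complement sum = 0xFB14.
Checksum = ~0xFB14 & 0xFFFF = 0x04EB.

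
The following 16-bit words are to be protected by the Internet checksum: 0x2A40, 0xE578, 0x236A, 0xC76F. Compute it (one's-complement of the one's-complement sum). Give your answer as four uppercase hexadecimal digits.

One's-complement addition (fold any carry out of bit 15 back into bit 0):
  0x2A40 + 0xE578 = 0x10FB8 → wrap carry → 0x0FB9
  0x0FB9 + 0x236A = 0x03323
  0x3323 + 0xC76F = 0x0FA92
One's-complement sum = 0xFA92.
Checksum = ~0xFA92 & 0xFFFF = 0x056D.

056D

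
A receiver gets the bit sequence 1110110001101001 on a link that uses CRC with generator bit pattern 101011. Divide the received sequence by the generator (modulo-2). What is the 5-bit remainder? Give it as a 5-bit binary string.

Modulo-2 division of 1110110001101001 by 101011:
  pos 0: 111011 XOR 101011 = 010000
  pos 1: 100000 XOR 101011 = 001011
  pos 3: 101100 XOR 101011 = 000111
  pos 6: 111110 XOR 101011 = 010101
  pos 7: 101011 XOR 101011 = 000000
Remainder = 00001 (nonzero — an error is detected).

00001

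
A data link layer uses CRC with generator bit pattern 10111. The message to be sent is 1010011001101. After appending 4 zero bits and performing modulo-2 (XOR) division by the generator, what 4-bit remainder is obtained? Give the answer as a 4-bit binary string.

Append 4 zeros: 10100110011010000. Divide by 10111 (XOR where the leading bit is 1):
  pos 0: 10100 XOR 10111 = 00011
  pos 3: 11110 XOR 10111 = 01001
  pos 4: 10010 XOR 10111 = 00101
  pos 6: 10111 XOR 10111 = 00000
  pos 12: 10000 XOR 10111 = 00111
Remainder (last 4 bits) = 0111. This is the CRC / FCS.

0111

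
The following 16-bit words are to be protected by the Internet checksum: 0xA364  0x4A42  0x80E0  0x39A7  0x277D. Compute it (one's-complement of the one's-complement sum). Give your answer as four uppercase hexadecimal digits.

One's-complement addition (fold any carry out of bit 15 back into bit 0):
  0xA364 + 0x4A42 = 0x0EDA6
  0xEDA6 + 0x80E0 = 0x16E86 → wrap carry → 0x6E87
  0x6E87 + 0x39A7 = 0x0A82E
  0xA82E + 0x277D = 0x0CFAB
One's-complement sum = 0xCFAB.
Checksum = ~0xCFAB & 0xFFFF = 0x3054.

3054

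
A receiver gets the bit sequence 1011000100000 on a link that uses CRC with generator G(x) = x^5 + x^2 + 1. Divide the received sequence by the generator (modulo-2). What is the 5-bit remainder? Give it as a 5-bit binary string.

00000

Modulo-2 division of 1011000100000 by 100101:
  pos 0: 101100 XOR 100101 = 001001
  pos 2: 100101 XOR 100101 = 000000
Remainder = 00000 (zero — the frame passes the CRC check).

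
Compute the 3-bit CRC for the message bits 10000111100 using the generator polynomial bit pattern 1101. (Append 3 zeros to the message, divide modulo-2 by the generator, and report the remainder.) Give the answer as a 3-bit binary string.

000

Append 3 zeros: 10000111100000. Divide by 1101 (XOR where the leading bit is 1):
  pos 0: 1000 XOR 1101 = 0101
  pos 1: 1010 XOR 1101 = 0111
  pos 2: 1111 XOR 1101 = 0010
  pos 4: 1011 XOR 1101 = 0110
  pos 5: 1101 XOR 1101 = 0000
Remainder (last 3 bits) = 000. This is the CRC / FCS.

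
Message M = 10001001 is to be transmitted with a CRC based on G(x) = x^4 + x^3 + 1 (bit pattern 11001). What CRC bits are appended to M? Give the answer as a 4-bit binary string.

Append 4 zeros: 100010010000. Divide by 11001 (XOR where the leading bit is 1):
  pos 0: 10001 XOR 11001 = 01000
  pos 1: 10000 XOR 11001 = 01001
  pos 2: 10010 XOR 11001 = 01011
  pos 3: 10111 XOR 11001 = 01110
  pos 4: 11100 XOR 11001 = 00101
  pos 6: 10100 XOR 11001 = 01101
  pos 7: 11010 XOR 11001 = 00011
Remainder (last 4 bits) = 0011. This is the CRC / FCS.

0011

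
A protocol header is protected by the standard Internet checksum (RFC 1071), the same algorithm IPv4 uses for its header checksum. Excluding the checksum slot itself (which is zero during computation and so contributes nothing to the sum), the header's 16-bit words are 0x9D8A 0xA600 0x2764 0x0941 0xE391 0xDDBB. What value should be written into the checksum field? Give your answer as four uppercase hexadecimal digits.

CA81

One's-complement addition (fold any carry out of bit 15 back into bit 0):
  0x9D8A + 0xA600 = 0x1438A → wrap carry → 0x438B
  0x438B + 0x2764 = 0x06AEF
  0x6AEF + 0x0941 = 0x07430
  0x7430 + 0xE391 = 0x157C1 → wrap carry → 0x57C2
  0x57C2 + 0xDDBB = 0x1357D → wrap carry → 0x357E
One's-complement sum = 0x357E.
Checksum = ~0x357E & 0xFFFF = 0xCA81.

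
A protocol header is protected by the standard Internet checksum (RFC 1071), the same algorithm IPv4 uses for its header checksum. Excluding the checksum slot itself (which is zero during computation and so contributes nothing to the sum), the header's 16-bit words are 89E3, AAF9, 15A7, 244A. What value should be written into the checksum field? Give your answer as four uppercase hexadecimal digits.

9131

One's-complement addition (fold any carry out of bit 15 back into bit 0):
  0x89E3 + 0xAAF9 = 0x134DC → wrap carry → 0x34DD
  0x34DD + 0x15A7 = 0x04A84
  0x4A84 + 0x244A = 0x06ECE
One's-complement sum = 0x6ECE.
Checksum = ~0x6ECE & 0xFFFF = 0x9131.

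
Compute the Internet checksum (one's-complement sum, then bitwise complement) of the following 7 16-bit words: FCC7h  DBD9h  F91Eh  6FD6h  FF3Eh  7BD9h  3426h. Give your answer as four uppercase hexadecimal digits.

0F2A

One's-complement addition (fold any carry out of bit 15 back into bit 0):
  0xFCC7 + 0xDBD9 = 0x1D8A0 → wrap carry → 0xD8A1
  0xD8A1 + 0xF91E = 0x1D1BF → wrap carry → 0xD1C0
  0xD1C0 + 0x6FD6 = 0x14196 → wrap carry → 0x4197
  0x4197 + 0xFF3E = 0x140D5 → wrap carry → 0x40D6
  0x40D6 + 0x7BD9 = 0x0BCAF
  0xBCAF + 0x3426 = 0x0F0D5
One's-complement sum = 0xF0D5.
Checksum = ~0xF0D5 & 0xFFFF = 0x0F2A.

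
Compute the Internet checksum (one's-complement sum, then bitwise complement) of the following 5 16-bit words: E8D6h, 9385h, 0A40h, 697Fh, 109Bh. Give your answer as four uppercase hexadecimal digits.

One's-complement addition (fold any carry out of bit 15 back into bit 0):
  0xE8D6 + 0x9385 = 0x17C5B → wrap carry → 0x7C5C
  0x7C5C + 0x0A40 = 0x0869C
  0x869C + 0x697F = 0x0F01B
  0xF01B + 0x109B = 0x100B6 → wrap carry → 0x00B7
One's-complement sum = 0x00B7.
Checksum = ~0x00B7 & 0xFFFF = 0xFF48.

FF48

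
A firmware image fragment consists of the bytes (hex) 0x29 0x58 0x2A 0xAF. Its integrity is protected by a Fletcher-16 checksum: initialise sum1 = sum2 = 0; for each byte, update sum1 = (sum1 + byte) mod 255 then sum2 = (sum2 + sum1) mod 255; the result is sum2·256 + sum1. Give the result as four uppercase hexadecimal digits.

Running sums (mod 255):
  after byte 0 (0x29): sum1=41, sum2=41
  after byte 1 (0x58): sum1=129, sum2=170
  after byte 2 (0x2A): sum1=171, sum2=86
  after byte 3 (0xAF): sum1=91, sum2=177
Checksum = sum2·256 + sum1 = 177·256 + 91 = 45403 = 0xB15B.

B15B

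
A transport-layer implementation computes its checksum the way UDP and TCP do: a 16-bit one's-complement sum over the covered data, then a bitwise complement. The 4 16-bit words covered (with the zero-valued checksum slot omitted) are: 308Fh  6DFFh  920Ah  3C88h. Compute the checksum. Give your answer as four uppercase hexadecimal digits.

92DE

One's-complement addition (fold any carry out of bit 15 back into bit 0):
  0x308F + 0x6DFF = 0x09E8E
  0x9E8E + 0x920A = 0x13098 → wrap carry → 0x3099
  0x3099 + 0x3C88 = 0x06D21
One's-complement sum = 0x6D21.
Checksum = ~0x6D21 & 0xFFFF = 0x92DE.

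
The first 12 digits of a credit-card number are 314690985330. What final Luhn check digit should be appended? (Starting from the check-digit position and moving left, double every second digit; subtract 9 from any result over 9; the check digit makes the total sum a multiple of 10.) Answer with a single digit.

Partial digits right→left: 0 3 3 5 8 9 0 9 6 4 1 3
Double every second digit counting from the check-digit position (so the 1st, 3rd, 5th, ... of the partial from the right).
  doubled (with −9 where >9): 0 6 7 0 3 2 → sum 18
  kept as-is: 3 5 9 9 4 3 → sum 33
Total = 18 + 33 = 51.
Check digit = (10 − (51 mod 10)) mod 10 = 9.

9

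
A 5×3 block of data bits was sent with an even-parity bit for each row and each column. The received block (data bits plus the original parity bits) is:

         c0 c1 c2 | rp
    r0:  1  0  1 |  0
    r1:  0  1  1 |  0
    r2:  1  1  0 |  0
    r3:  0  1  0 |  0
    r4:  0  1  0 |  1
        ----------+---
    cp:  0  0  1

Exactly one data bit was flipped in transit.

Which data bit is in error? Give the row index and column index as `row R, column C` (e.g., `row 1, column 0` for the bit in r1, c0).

row 3, column 2

Recompute each row's even parity and compare to rp:
  r0: data parity 0, sent rp 0 → ok
  r1: data parity 0, sent rp 0 → ok
  r2: data parity 0, sent rp 0 → ok
  r3: data parity 1, sent rp 0 → mismatch
  r4: data parity 1, sent rp 1 → ok
Recompute each column's even parity and compare to cp:
  c0: data parity 0, sent cp 0 → ok
  c1: data parity 0, sent cp 0 → ok
  c2: data parity 0, sent cp 1 → mismatch
Exactly one row (r3) and one column (c2) fail → the flipped bit is at their intersection.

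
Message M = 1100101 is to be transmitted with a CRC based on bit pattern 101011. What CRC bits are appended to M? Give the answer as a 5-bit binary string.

Append 5 zeros: 110010100000. Divide by 101011 (XOR where the leading bit is 1):
  pos 0: 110010 XOR 101011 = 011001
  pos 1: 110011 XOR 101011 = 011000
  pos 2: 110000 XOR 101011 = 011011
  pos 3: 110110 XOR 101011 = 011101
  pos 4: 111010 XOR 101011 = 010001
  pos 5: 100010 XOR 101011 = 001001
Remainder (last 5 bits) = 10010. This is the CRC / FCS.

10010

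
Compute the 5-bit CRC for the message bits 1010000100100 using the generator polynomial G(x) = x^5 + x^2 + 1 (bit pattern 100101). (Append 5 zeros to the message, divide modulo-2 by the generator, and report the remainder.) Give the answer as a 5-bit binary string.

Append 5 zeros: 101000010010000000. Divide by 100101 (XOR where the leading bit is 1):
  pos 0: 101000 XOR 100101 = 001101
  pos 2: 110101 XOR 100101 = 010000
  pos 3: 100000 XOR 100101 = 000101
  pos 6: 101010 XOR 100101 = 001111
  pos 8: 111100 XOR 100101 = 011001
  pos 9: 110010 XOR 100101 = 010111
  pos 10: 101110 XOR 100101 = 001011
  pos 12: 101100 XOR 100101 = 001001
Remainder (last 5 bits) = 01001. This is the CRC / FCS.

01001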